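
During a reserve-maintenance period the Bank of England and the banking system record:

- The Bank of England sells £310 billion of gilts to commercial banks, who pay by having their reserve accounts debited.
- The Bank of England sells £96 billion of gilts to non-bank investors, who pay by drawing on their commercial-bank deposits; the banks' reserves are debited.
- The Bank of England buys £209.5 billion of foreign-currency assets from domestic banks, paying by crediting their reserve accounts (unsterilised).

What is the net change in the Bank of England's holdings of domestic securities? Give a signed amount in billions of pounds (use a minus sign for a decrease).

Bank of England balance sheet:
  Assets:      Securities −£406B, Foreign assets +£209.5B
  Liabilities: Bank reserves −£196.5B
So the change in the Bank of England's holdings of domestic securities is -£406 billion.

-£406 billion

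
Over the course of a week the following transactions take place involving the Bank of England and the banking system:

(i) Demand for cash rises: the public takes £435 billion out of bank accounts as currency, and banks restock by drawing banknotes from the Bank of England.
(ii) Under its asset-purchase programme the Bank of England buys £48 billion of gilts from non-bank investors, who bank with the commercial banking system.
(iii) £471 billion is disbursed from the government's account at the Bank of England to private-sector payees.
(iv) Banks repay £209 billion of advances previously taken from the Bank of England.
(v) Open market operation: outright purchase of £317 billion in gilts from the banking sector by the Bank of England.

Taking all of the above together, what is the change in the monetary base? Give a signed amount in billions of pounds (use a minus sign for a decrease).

+£627 billion

Bank of England balance sheet:
  Assets:      Securities +£365B, Loans to banks −£209B
  Liabilities: Bank reserves +£192B, Currency in circulation +£435B, Government deposits −£471B
Commercial banking system:
  Assets:      Reserves at CB +£192B, Securities −£317B
  Liabilities: Checkable deposits +£84B, Borrowings from CB −£209B
Monetary base = currency + reserves: +£435B + (+£192B) = +£627 billion.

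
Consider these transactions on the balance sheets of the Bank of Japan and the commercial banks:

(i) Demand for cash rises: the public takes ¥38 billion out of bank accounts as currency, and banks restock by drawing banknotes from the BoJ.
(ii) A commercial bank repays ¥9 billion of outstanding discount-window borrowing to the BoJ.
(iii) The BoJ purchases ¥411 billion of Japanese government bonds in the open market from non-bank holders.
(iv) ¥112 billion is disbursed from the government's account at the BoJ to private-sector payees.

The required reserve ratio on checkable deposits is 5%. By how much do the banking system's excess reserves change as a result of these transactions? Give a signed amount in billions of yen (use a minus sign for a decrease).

Currency withdrawal ¥38 billion: reserves −¥38B, deposits −¥38B.
Discount-window repayment ¥9 billion: reserves −¥9B, deposits 0.
Asset purchase (from non-banks) ¥411 billion: reserves +¥411B, deposits +¥411B.
Government spending ¥112 billion: reserves +¥112B, deposits +¥112B.
Totals: Δreserves = +¥476B, Δdeposits = +¥485B.
Δrequired reserves = 5% × +¥485B = +¥24.25B.
Δexcess reserves = Δreserves − Δrequired = +¥476B − (+¥24.25B) = +¥451.75 billion.

+¥451.75 billion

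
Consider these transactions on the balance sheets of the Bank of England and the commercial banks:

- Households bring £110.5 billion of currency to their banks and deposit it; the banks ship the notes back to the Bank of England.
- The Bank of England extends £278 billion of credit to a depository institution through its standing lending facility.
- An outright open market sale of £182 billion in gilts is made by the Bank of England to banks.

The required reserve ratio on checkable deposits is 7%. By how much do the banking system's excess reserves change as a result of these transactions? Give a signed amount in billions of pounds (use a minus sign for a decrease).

+£198.765 billion

Currency deposit £110.5 billion: reserves +£110.5B, deposits +£110.5B.
Discount-window loan £278 billion: reserves +£278B, deposits 0.
OMO sale (to banks) £182 billion: reserves −£182B, deposits 0.
Totals: Δreserves = +£206.5B, Δdeposits = +£110.5B.
Δrequired reserves = 7% × +£110.5B = +£7.735B.
Δexcess reserves = Δreserves − Δrequired = +£206.5B − (+£7.735B) = +£198.765 billion.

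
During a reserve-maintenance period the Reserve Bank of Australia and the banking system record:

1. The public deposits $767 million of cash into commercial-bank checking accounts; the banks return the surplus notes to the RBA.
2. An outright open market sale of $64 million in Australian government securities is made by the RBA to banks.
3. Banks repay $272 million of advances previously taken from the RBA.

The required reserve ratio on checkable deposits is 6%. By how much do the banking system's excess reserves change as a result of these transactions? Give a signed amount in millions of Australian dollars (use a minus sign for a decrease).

Currency deposit $767 million: reserves +$767M, deposits +$767M.
OMO sale (to banks) $64 million: reserves −$64M, deposits 0.
Discount-window repayment $272 million: reserves −$272M, deposits 0.
Totals: Δreserves = +$431M, Δdeposits = +$767M.
Δrequired reserves = 6% × +$767M = +$46.02M.
Δexcess reserves = Δreserves − Δrequired = +$431M − (+$46.02M) = +$384.98 million.

+$384.98 million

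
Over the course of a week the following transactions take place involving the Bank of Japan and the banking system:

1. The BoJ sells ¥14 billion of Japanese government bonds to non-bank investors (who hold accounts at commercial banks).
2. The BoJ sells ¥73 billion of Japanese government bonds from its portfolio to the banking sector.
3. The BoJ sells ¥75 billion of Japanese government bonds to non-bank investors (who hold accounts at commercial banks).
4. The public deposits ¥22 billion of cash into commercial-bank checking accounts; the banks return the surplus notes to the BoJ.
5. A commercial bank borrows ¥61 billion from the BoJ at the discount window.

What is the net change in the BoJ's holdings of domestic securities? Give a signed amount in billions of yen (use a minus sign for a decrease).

BoJ balance sheet:
  Assets:      Securities −¥162B, Loans to banks +¥61B
  Liabilities: Bank reserves −¥79B, Currency in circulation −¥22B
So the change in the BoJ's holdings of domestic securities is -¥162 billion.

-¥162 billion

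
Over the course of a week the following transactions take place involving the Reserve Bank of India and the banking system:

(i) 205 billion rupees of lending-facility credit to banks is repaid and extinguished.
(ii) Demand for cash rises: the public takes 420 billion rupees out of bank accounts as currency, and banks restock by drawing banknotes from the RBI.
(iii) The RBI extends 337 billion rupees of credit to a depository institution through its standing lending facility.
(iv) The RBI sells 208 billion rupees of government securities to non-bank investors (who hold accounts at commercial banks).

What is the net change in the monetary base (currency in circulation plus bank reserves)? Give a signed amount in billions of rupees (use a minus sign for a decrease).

Discount-window repayment 205 billion rupees: RBI balance sheet contracts → −205B.
Currency withdrawal 420 billion rupees: just a shift between currency and reserves — both are base money → 0.
Discount-window loan 337 billion rupees: RBI balance sheet expands → +337B.
Asset sale (to non-banks) 208 billion rupees: RBI balance sheet contracts → −208B.
Net: −205 + 0 + 337 − 208 = -76 billion.

-76 billion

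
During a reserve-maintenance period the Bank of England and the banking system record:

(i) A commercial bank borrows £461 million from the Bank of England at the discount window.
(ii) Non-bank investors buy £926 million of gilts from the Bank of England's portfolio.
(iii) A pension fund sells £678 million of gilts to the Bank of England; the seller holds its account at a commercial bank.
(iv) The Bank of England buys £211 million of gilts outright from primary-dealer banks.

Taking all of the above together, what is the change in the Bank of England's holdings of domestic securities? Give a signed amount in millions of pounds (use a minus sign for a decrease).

Discount-window loan £461 million: the Bank of England's securities portfolio is untouched → 0.
Asset sale (to non-banks) £926 million: securities removed from the Bank of England's portfolio → −£926M.
Asset purchase (from non-banks) £678 million: securities added to the Bank of England's portfolio → +£678M.
OMO purchase (from banks) £211 million: securities added to the Bank of England's portfolio → +£211M.
Net: 0 − 926 + 678 + 211 = -£37 million.

-£37 million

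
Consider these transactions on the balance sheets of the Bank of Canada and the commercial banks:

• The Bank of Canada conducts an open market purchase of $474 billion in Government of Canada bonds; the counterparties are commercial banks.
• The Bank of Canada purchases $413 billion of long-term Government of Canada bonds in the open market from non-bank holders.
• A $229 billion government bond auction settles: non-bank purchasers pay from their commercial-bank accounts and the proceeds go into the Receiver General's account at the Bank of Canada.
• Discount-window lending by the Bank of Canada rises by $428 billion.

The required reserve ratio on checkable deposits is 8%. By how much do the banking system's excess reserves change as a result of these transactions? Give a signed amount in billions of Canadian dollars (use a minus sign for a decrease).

OMO purchase (from banks) $474 billion: reserves +$474B, deposits 0.
Asset purchase (from non-banks) $413 billion: reserves +$413B, deposits +$413B.
Government account inflow $229 billion: reserves −$229B, deposits −$229B.
Discount-window loan $428 billion: reserves +$428B, deposits 0.
Totals: Δreserves = +$1086B, Δdeposits = +$184B.
Δrequired reserves = 8% × +$184B = +$14.72B.
Δexcess reserves = Δreserves − Δrequired = +$1086B − (+$14.72B) = +$1071.28 billion.

+$1071.28 billion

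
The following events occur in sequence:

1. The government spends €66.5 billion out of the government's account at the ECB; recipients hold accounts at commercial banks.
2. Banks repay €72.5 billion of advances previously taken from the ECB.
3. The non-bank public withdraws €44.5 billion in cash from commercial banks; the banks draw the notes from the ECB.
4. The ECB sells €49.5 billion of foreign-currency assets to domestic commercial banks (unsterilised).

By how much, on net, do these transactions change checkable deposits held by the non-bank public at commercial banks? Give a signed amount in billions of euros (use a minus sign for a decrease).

+€22 billion

Government spending €66.5 billion: non-bank counterparties' bank balances rise → +€66.5B.
Discount-window repayment €72.5 billion: the counterparty is a bank, so public deposits are unchanged → 0.
Currency withdrawal €44.5 billion: non-bank counterparties' bank balances fall → −€44.5B.
FX sale €49.5 billion: the counterparty is a bank, so public deposits are unchanged → 0.
Net: 66.5 + 0 − 44.5 + 0 = +€22 billion.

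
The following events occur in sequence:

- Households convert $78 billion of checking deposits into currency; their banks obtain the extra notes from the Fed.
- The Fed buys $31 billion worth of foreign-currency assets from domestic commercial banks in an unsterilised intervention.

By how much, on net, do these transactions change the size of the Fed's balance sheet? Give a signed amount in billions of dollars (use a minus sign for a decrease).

Currency withdrawal $78 billion: only the composition of liabilities changes → 0.
FX purchase $31 billion: a Fed asset is acquired → +$31B.
Net: 0 + 31 = +$31 billion.

+$31 billion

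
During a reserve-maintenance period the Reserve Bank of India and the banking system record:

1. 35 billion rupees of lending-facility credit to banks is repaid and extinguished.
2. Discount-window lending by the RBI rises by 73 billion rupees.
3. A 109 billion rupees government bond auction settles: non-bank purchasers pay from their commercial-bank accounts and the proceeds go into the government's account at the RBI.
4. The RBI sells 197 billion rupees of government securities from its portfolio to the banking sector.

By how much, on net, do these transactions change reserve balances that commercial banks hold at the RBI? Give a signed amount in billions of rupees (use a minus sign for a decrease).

-268 billion

Discount-window repayment 35 billion rupees: repayment is debited from reserves → −35B.
Discount-window loan 73 billion rupees: the loan is credited to the bank's reserve account → +73B.
Government account inflow 109 billion rupees: funds move from bank reserves into the government account → −109B.
OMO sale (to banks) 197 billion rupees: the buying banks pay out of their reserve balances → −197B.
Net: −35 + 73 − 109 − 197 = -268 billion.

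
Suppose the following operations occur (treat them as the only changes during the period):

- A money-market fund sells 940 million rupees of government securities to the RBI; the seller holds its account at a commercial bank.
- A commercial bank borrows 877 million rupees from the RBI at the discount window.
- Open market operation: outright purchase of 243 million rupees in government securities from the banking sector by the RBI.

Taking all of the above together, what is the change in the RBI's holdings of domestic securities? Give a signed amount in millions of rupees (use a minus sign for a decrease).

Asset purchase (from non-banks) 940 million rupees: securities added to the RBI's portfolio → +940M.
Discount-window loan 877 million rupees: the RBI's securities portfolio is untouched → 0.
OMO purchase (from banks) 243 million rupees: securities added to the RBI's portfolio → +243M.
Net: 940 + 0 + 243 = +1183 million.

+1183 million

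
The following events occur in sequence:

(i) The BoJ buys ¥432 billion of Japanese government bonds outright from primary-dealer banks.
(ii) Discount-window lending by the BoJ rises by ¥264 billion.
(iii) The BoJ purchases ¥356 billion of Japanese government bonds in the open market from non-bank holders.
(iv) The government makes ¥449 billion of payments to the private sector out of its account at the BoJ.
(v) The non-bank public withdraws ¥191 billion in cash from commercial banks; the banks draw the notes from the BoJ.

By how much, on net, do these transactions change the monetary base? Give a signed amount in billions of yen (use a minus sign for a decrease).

OMO purchase (from banks) ¥432 billion: BoJ balance sheet expands → +¥432B.
Discount-window loan ¥264 billion: BoJ balance sheet expands → +¥264B.
Asset purchase (from non-banks) ¥356 billion: BoJ balance sheet expands → +¥356B.
Government spending ¥449 billion: a non-base liability converts back to reserves → +¥449B.
Currency withdrawal ¥191 billion: just a shift between currency and reserves — both are base money → 0.
Net: 432 + 264 + 356 + 449 + 0 = +¥1501 billion.

+¥1501 billion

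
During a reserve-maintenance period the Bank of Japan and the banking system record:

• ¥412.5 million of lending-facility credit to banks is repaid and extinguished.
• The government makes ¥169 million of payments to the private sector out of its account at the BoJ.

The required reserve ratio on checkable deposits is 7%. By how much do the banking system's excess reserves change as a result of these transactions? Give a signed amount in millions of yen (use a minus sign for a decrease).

-¥255.33 million

Discount-window repayment ¥412.5 million: reserves −¥412.5M, deposits 0.
Government spending ¥169 million: reserves +¥169M, deposits +¥169M.
Totals: Δreserves = −¥243.5M, Δdeposits = +¥169M.
Δrequired reserves = 7% × +¥169M = +¥11.83M.
Δexcess reserves = Δreserves − Δrequired = −¥243.5M − (+¥11.83M) = -¥255.33 million.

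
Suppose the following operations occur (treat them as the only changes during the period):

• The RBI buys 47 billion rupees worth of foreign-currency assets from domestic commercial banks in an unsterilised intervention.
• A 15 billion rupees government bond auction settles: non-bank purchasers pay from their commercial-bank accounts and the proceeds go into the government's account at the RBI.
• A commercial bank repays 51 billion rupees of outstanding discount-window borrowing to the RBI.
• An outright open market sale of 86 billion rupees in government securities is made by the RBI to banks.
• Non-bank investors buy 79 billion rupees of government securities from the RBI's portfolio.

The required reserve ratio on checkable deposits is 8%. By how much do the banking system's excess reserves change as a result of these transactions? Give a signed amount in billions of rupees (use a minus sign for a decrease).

FX purchase 47 billion rupees: reserves +47B, deposits 0.
Government account inflow 15 billion rupees: reserves −15B, deposits −15B.
Discount-window repayment 51 billion rupees: reserves −51B, deposits 0.
OMO sale (to banks) 86 billion rupees: reserves −86B, deposits 0.
Asset sale (to non-banks) 79 billion rupees: reserves −79B, deposits −79B.
Totals: Δreserves = −184B, Δdeposits = −94B.
Δrequired reserves = 8% × −94B = −7.52B.
Δexcess reserves = Δreserves − Δrequired = −184B − (−7.52B) = -176.48 billion.

-176.48 billion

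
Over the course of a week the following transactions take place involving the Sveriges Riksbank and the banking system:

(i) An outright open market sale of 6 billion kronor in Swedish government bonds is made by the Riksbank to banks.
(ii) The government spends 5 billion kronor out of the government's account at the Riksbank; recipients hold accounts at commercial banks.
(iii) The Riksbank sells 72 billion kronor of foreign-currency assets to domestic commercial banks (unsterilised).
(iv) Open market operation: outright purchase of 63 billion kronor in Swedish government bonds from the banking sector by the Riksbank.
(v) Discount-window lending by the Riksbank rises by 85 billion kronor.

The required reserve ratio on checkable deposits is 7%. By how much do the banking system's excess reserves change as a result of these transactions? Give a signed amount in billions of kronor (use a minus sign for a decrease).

OMO sale (to banks) 6 billion kronor: reserves −6B, deposits 0.
Government spending 5 billion kronor: reserves +5B, deposits +5B.
FX sale 72 billion kronor: reserves −72B, deposits 0.
OMO purchase (from banks) 63 billion kronor: reserves +63B, deposits 0.
Discount-window loan 85 billion kronor: reserves +85B, deposits 0.
Totals: Δreserves = +75B, Δdeposits = +5B.
Δrequired reserves = 7% × +5B = +0.35B.
Δexcess reserves = Δreserves − Δrequired = +75B − (+0.35B) = +74.65 billion.

+74.65 billion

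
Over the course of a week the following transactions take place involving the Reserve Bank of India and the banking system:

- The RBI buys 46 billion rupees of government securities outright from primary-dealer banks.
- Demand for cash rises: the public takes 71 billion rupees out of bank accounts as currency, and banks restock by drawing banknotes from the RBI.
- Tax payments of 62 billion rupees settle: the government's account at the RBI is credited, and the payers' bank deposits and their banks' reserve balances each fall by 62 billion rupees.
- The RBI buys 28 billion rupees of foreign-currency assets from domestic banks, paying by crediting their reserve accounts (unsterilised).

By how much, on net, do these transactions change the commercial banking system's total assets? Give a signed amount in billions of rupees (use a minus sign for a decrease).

-133 billion

OMO purchase (from banks) 46 billion rupees: just an asset swap on bank balance sheets → 0.
Currency withdrawal 71 billion rupees: bank balance sheets shrink → −71B.
Government account inflow 62 billion rupees: bank balance sheets shrink → −62B.
FX purchase 28 billion rupees: just an asset swap on bank balance sheets → 0.
Net: 0 − 71 − 62 + 0 = -133 billion.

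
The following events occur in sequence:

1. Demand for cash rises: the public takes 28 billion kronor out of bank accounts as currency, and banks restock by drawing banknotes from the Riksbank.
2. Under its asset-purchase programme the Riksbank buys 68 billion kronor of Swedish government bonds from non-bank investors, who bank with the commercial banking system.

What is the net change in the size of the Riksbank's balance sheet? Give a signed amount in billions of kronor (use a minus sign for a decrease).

+68 billion

Currency withdrawal 28 billion kronor: only the composition of liabilities changes → 0.
Asset purchase (from non-banks) 68 billion kronor: a Riksbank asset is acquired → +68B.
Net: 0 + 68 = +68 billion.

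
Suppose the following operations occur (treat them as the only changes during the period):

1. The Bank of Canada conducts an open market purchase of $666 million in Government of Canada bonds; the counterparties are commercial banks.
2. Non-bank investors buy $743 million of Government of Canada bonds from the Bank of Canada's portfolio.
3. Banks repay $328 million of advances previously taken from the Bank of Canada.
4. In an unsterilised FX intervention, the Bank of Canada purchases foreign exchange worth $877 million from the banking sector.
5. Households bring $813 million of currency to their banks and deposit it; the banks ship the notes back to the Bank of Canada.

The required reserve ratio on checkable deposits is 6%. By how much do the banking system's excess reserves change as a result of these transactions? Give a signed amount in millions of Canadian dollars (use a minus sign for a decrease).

OMO purchase (from banks) $666 million: reserves +$666M, deposits 0.
Asset sale (to non-banks) $743 million: reserves −$743M, deposits −$743M.
Discount-window repayment $328 million: reserves −$328M, deposits 0.
FX purchase $877 million: reserves +$877M, deposits 0.
Currency deposit $813 million: reserves +$813M, deposits +$813M.
Totals: Δreserves = +$1285M, Δdeposits = +$70M.
Δrequired reserves = 6% × +$70M = +$4.2M.
Δexcess reserves = Δreserves − Δrequired = +$1285M − (+$4.2M) = +$1280.8 million.

+$1280.8 million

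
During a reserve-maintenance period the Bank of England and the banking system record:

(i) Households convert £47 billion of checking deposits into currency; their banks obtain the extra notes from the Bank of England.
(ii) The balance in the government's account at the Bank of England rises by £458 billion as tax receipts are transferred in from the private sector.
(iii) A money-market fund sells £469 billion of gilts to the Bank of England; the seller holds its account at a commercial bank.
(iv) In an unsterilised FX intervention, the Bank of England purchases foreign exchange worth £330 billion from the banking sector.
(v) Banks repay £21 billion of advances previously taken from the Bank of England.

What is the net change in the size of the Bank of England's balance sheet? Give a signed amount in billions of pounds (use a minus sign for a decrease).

Bank of England balance sheet:
  Assets:      Securities +£469B, Loans to banks −£21B, Foreign assets +£330B
  Liabilities: Bank reserves +£273B, Currency in circulation +£47B, Government deposits +£458B
Commercial banking system:
  Assets:      Reserves at CB +£273B, Foreign assets −£330B
  Liabilities: Checkable deposits −£36B, Borrowings from CB −£21B
Change in total Bank of England assets = +£778 billion.

+£778 billion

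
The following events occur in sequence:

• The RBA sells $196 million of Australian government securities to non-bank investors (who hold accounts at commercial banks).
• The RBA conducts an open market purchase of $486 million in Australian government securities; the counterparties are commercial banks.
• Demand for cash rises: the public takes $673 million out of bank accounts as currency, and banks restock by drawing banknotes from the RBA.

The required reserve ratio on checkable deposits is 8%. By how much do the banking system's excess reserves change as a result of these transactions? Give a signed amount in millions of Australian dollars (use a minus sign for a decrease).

-$313.48 million

Asset sale (to non-banks) $196 million: reserves −$196M, deposits −$196M.
OMO purchase (from banks) $486 million: reserves +$486M, deposits 0.
Currency withdrawal $673 million: reserves −$673M, deposits −$673M.
Totals: Δreserves = −$383M, Δdeposits = −$869M.
Δrequired reserves = 8% × −$869M = −$69.52M.
Δexcess reserves = Δreserves − Δrequired = −$383M − (−$69.52M) = -$313.48 million.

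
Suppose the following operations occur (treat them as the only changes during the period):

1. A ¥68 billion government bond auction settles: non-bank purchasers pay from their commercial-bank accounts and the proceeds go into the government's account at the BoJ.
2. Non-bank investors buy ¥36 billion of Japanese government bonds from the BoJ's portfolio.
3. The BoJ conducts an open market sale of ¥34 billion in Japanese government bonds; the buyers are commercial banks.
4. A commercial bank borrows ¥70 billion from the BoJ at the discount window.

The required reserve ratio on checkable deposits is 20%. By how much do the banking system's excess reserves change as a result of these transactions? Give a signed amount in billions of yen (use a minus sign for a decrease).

-¥47.2 billion

Government account inflow ¥68 billion: reserves −¥68B, deposits −¥68B.
Asset sale (to non-banks) ¥36 billion: reserves −¥36B, deposits −¥36B.
OMO sale (to banks) ¥34 billion: reserves −¥34B, deposits 0.
Discount-window loan ¥70 billion: reserves +¥70B, deposits 0.
Totals: Δreserves = −¥68B, Δdeposits = −¥104B.
Δrequired reserves = 20% × −¥104B = −¥20.8B.
Δexcess reserves = Δreserves − Δrequired = −¥68B − (−¥20.8B) = -¥47.2 billion.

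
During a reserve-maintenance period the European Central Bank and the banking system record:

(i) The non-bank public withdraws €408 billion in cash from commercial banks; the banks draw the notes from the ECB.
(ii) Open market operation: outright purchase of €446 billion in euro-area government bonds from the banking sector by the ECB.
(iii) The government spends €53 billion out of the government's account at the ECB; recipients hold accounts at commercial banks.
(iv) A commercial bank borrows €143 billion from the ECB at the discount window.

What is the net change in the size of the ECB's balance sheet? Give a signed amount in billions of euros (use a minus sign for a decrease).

+€589 billion

ECB balance sheet:
  Assets:      Securities +€446B, Loans to banks +€143B
  Liabilities: Bank reserves +€234B, Currency in circulation +€408B, Government deposits −€53B
Change in total ECB assets = +€589 billion.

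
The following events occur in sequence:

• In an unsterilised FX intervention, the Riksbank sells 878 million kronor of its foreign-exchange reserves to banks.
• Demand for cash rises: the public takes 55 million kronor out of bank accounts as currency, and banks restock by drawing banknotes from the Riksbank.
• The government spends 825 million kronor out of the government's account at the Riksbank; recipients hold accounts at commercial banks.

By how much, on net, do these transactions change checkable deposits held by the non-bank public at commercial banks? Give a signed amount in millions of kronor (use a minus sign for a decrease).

Riksbank balance sheet:
  Assets:      Foreign assets −878M
  Liabilities: Bank reserves −108M, Currency in circulation +55M, Government deposits −825M
Commercial banking system:
  Assets:      Reserves at CB −108M, Foreign assets +878M
  Liabilities: Checkable deposits +770M
So the change in checkable deposits held by the non-bank public at commercial banks is +770 million.

+770 million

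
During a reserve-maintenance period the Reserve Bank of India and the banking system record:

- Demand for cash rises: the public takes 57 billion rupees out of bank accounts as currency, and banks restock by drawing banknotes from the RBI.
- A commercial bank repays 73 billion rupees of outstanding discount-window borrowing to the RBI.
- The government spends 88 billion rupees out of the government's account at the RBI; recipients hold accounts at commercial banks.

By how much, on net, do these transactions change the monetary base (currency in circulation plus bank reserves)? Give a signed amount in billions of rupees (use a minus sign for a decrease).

+15 billion

RBI balance sheet:
  Assets:      Loans to banks −73B
  Liabilities: Bank reserves −42B, Currency in circulation +57B, Government deposits −88B
Commercial banking system:
  Assets:      Reserves at CB −42B
  Liabilities: Checkable deposits +31B, Borrowings from CB −73B
Monetary base = currency + reserves: +57B + (−42B) = +15 billion.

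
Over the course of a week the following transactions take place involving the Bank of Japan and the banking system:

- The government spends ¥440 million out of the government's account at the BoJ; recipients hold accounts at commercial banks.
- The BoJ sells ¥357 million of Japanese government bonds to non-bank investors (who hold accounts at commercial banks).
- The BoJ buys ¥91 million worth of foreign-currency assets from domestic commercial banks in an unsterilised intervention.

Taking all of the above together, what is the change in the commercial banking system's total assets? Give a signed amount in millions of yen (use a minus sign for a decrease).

+¥83 million

BoJ balance sheet:
  Assets:      Securities −¥357M, Foreign assets +¥91M
  Liabilities: Bank reserves +¥174M, Government deposits −¥440M
Commercial banking system:
  Assets:      Reserves at CB +¥174M, Foreign assets −¥91M
  Liabilities: Checkable deposits +¥83M
Change in total bank assets = +¥83 million.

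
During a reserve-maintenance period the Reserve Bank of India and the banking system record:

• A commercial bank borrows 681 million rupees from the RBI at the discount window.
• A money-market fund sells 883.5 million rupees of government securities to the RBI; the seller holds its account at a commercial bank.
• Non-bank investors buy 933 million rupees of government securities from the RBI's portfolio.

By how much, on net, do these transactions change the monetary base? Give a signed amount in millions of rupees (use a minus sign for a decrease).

+631.5 million

Discount-window loan 681 million rupees: RBI balance sheet expands → +681M.
Asset purchase (from non-banks) 883.5 million rupees: RBI balance sheet expands → +883.5M.
Asset sale (to non-banks) 933 million rupees: RBI balance sheet contracts → −933M.
Net: 681 + 883.5 − 933 = +631.5 million.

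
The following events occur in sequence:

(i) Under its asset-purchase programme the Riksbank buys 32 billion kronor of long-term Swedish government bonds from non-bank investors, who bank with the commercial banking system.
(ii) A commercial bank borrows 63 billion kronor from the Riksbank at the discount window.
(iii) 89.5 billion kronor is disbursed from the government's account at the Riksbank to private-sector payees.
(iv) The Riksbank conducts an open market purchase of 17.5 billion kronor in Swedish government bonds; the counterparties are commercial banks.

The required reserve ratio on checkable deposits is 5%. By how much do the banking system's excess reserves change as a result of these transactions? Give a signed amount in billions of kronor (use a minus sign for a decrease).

Asset purchase (from non-banks) 32 billion kronor: reserves +32B, deposits +32B.
Discount-window loan 63 billion kronor: reserves +63B, deposits 0.
Government spending 89.5 billion kronor: reserves +89.5B, deposits +89.5B.
OMO purchase (from banks) 17.5 billion kronor: reserves +17.5B, deposits 0.
Totals: Δreserves = +202B, Δdeposits = +121.5B.
Δrequired reserves = 5% × +121.5B = +6.075B.
Δexcess reserves = Δreserves − Δrequired = +202B − (+6.075B) = +195.925 billion.

+195.925 billion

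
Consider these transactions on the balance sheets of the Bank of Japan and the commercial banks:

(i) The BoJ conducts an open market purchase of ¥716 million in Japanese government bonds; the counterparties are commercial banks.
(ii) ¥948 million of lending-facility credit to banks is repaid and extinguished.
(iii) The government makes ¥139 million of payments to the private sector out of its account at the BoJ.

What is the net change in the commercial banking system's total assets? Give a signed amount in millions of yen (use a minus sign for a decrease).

OMO purchase (from banks) ¥716 million: just an asset swap on bank balance sheets → 0.
Discount-window repayment ¥948 million: bank balance sheets shrink → −¥948M.
Government spending ¥139 million: bank balance sheets expand → +¥139M.
Net: 0 − 948 + 139 = -¥809 million.

-¥809 million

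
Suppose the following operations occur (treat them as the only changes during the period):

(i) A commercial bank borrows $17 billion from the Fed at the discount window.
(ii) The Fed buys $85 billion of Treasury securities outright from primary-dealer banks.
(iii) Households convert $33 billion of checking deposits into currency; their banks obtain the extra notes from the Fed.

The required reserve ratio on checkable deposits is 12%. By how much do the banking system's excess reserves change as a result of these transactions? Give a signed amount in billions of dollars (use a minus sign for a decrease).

+$72.96 billion

Discount-window loan $17 billion: reserves +$17B, deposits 0.
OMO purchase (from banks) $85 billion: reserves +$85B, deposits 0.
Currency withdrawal $33 billion: reserves −$33B, deposits −$33B.
Totals: Δreserves = +$69B, Δdeposits = −$33B.
Δrequired reserves = 12% × −$33B = −$3.96B.
Δexcess reserves = Δreserves − Δrequired = +$69B − (−$3.96B) = +$72.96 billion.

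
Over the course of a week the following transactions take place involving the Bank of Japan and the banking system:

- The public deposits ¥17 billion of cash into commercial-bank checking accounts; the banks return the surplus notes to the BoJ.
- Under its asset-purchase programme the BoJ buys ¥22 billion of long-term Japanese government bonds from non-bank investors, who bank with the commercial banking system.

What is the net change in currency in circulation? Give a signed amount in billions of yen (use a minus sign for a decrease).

Currency deposit ¥17 billion: notes return to the central bank → −¥17B.
Asset purchase (from non-banks) ¥22 billion: no currency enters or leaves circulation → 0.
Net: −17 + 0 = -¥17 billion.

-¥17 billion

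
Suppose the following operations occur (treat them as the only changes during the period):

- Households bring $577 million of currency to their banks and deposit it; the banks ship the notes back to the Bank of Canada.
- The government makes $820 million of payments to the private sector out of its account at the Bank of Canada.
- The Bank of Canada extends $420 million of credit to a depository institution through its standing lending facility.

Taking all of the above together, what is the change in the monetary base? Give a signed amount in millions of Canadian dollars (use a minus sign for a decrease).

+$1240 million

Currency deposit $577 million: just a shift between currency and reserves — both are base money → 0.
Government spending $820 million: a non-base liability converts back to reserves → +$820M.
Discount-window loan $420 million: Bank of Canada balance sheet expands → +$420M.
Net: 0 + 820 + 420 = +$1240 million.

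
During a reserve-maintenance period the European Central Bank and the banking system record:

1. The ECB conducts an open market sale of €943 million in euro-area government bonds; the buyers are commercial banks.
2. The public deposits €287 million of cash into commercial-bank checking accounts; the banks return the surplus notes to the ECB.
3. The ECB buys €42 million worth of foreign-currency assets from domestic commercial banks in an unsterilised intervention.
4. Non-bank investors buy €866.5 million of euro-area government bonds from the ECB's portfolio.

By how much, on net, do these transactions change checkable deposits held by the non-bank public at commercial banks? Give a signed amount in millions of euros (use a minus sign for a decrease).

-€579.5 million

OMO sale (to banks) €943 million: the counterparty is a bank, so public deposits are unchanged → 0.
Currency deposit €287 million: non-bank counterparties' bank balances rise → +€287M.
FX purchase €42 million: the counterparty is a bank, so public deposits are unchanged → 0.
Asset sale (to non-banks) €866.5 million: non-bank counterparties' bank balances fall → −€866.5M.
Net: 0 + 287 + 0 − 866.5 = -€579.5 million.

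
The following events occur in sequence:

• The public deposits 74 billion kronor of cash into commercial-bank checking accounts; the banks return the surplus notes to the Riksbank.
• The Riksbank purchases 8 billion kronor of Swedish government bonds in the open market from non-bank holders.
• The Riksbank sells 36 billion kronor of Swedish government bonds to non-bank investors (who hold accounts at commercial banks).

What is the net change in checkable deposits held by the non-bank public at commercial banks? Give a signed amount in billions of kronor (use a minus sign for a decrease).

Riksbank balance sheet:
  Assets:      Securities −28B
  Liabilities: Bank reserves +46B, Currency in circulation −74B
Commercial banking system:
  Assets:      Reserves at CB +46B
  Liabilities: Checkable deposits +46B
So the change in checkable deposits held by the non-bank public at commercial banks is +46 billion.

+46 billion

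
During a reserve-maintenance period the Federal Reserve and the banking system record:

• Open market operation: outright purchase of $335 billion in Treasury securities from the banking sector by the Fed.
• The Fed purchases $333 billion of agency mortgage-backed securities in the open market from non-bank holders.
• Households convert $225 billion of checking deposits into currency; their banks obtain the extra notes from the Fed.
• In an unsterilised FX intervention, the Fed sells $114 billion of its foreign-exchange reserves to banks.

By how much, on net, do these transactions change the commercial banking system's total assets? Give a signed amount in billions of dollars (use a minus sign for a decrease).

+$108 billion

OMO purchase (from banks) $335 billion: just an asset swap on bank balance sheets → 0.
Asset purchase (from non-banks) $333 billion: bank balance sheets expand → +$333B.
Currency withdrawal $225 billion: bank balance sheets shrink → −$225B.
FX sale $114 billion: just an asset swap on bank balance sheets → 0.
Net: 0 + 333 − 225 + 0 = +$108 billion.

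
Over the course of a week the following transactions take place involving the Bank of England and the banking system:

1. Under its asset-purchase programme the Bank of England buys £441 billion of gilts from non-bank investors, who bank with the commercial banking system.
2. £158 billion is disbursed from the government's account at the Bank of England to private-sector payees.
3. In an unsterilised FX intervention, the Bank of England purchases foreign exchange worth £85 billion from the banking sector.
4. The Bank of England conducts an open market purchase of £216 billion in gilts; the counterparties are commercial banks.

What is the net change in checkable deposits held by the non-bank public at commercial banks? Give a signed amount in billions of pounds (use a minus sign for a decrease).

+£599 billion

Asset purchase (from non-banks) £441 billion: non-bank counterparties' bank balances rise → +£441B.
Government spending £158 billion: non-bank counterparties' bank balances rise → +£158B.
FX purchase £85 billion: the counterparty is a bank, so public deposits are unchanged → 0.
OMO purchase (from banks) £216 billion: the counterparty is a bank, so public deposits are unchanged → 0.
Net: 441 + 158 + 0 + 0 = +£599 billion.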